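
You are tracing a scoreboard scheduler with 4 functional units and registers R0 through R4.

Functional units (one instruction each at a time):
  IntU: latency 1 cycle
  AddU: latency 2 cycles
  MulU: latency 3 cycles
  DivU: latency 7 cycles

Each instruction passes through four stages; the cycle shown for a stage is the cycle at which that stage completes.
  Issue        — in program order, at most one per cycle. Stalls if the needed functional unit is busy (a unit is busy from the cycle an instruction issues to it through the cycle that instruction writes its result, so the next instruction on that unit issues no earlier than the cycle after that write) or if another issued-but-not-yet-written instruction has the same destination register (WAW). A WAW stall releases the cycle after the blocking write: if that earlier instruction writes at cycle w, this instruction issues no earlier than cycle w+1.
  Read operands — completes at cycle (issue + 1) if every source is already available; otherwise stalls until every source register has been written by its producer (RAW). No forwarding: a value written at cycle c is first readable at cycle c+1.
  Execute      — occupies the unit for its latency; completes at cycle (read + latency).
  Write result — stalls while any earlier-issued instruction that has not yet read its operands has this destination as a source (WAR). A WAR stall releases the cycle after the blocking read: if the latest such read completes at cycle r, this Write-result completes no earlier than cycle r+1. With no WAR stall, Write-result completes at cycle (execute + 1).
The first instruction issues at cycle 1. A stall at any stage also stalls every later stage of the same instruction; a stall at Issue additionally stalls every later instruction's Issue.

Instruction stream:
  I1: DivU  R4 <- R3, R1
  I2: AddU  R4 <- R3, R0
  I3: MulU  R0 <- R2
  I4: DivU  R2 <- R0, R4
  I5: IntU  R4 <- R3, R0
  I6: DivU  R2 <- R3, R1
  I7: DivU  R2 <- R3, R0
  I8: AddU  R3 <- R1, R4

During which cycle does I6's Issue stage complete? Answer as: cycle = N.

cycle = 27

I1: IS=1 RO=2 EX=9 WR=10
I2: IS=11 RO=12 EX=14 WR=15  [WAW R4: wait I1 write@10]
I3: IS=12 RO=13 EX=16 WR=17
I4: IS=13 RO=18 EX=25 WR=26  [RAW R0: wait I3 write@17]
I5: IS=16 RO=18 EX=19 WR=20  [WAW R4: wait I2 write@15; RAW R0: wait I3 write@17]
I6: IS=27 RO=28 EX=35 WR=36  [struct: DivU busy until I4 writes@26]
I7: IS=37 RO=38 EX=45 WR=46  [struct: DivU busy until I6 writes@36]
I8: IS=38 RO=39 EX=41 WR=42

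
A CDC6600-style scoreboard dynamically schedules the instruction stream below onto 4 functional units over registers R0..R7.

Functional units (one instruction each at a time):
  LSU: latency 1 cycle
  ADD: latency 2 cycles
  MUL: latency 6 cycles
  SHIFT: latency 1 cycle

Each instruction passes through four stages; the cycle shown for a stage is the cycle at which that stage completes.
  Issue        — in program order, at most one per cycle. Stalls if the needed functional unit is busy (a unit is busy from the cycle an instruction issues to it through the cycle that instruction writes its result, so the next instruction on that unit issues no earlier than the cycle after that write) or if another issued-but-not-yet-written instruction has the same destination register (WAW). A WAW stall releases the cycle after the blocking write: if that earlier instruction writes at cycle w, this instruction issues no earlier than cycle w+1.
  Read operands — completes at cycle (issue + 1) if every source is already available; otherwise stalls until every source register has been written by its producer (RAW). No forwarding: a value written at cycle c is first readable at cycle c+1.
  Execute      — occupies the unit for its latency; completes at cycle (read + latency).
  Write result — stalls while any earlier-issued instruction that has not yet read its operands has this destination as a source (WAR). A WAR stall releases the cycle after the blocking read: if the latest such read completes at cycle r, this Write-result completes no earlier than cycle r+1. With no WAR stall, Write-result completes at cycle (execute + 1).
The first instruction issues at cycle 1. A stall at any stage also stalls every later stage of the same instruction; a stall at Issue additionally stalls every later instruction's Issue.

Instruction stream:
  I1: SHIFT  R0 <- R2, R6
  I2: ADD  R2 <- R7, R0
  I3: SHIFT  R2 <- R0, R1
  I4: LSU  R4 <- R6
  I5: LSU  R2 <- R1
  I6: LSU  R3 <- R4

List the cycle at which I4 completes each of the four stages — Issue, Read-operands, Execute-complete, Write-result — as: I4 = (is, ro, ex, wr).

c1: I1→SHIFT
c2: I1 RO · I2→ADD
c3: I1 EX
c4: I1 WR R0
c5: I2 RO
c7: I2 EX
c8: I2 WR R2
c9: I3→SHIFT
c10: I3 RO · I4→LSU
c11: I3 EX · I4 RO
c12: I3 WR R2 · I4 EX
c13: I4 WR R4
c14: I5→LSU
c15: I5 RO
c16: I5 EX
c17: I5 WR R2
c18: I6→LSU
c19: I6 RO
c20: I6 EX
c21: I6 WR R3

I4 = (10, 11, 12, 13)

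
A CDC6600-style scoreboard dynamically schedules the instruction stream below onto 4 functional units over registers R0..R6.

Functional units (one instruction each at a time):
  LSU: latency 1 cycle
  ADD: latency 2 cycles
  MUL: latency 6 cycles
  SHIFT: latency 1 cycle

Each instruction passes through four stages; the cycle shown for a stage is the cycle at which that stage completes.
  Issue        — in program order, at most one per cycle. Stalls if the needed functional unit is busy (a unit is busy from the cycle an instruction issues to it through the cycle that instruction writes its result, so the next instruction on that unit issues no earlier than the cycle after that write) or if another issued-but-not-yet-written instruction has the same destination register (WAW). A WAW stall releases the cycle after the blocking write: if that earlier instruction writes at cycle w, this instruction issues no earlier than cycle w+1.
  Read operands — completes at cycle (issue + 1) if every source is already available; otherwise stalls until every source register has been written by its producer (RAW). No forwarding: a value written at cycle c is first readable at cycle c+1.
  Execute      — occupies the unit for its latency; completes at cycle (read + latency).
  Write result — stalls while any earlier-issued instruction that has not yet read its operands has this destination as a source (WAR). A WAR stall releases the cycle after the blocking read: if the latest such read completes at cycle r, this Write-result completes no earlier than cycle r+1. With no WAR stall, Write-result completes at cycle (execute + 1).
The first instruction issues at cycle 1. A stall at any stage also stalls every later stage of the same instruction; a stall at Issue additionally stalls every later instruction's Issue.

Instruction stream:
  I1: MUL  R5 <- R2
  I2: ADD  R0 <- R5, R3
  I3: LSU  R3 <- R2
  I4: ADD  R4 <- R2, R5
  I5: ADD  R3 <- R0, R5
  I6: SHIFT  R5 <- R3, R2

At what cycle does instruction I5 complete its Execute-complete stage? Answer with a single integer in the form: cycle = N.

t=1  issue I1 (MUL)
t=2  I1 read-ops | issue I2 (ADD)
t=3  issue I3 (LSU)
t=4  I3 read-ops
t=5  I3 finished on LSU
t=8  I1 finished on MUL
t=9  I1→R5
t=10  I2 read-ops
t=11  I3→R3
t=12  I2 finished on ADD
t=13  I2→R0
t=14  issue I4 (ADD)
t=15  I4 read-ops
t=17  I4 finished on ADD
t=18  I4→R4
t=19  issue I5 (ADD)
t=20  I5 read-ops | issue I6 (SHIFT)
t=22  I5 finished on ADD
t=23  I5→R3
t=24  I6 read-ops
t=25  I6 finished on SHIFT
t=26  I6→R5

cycle = 22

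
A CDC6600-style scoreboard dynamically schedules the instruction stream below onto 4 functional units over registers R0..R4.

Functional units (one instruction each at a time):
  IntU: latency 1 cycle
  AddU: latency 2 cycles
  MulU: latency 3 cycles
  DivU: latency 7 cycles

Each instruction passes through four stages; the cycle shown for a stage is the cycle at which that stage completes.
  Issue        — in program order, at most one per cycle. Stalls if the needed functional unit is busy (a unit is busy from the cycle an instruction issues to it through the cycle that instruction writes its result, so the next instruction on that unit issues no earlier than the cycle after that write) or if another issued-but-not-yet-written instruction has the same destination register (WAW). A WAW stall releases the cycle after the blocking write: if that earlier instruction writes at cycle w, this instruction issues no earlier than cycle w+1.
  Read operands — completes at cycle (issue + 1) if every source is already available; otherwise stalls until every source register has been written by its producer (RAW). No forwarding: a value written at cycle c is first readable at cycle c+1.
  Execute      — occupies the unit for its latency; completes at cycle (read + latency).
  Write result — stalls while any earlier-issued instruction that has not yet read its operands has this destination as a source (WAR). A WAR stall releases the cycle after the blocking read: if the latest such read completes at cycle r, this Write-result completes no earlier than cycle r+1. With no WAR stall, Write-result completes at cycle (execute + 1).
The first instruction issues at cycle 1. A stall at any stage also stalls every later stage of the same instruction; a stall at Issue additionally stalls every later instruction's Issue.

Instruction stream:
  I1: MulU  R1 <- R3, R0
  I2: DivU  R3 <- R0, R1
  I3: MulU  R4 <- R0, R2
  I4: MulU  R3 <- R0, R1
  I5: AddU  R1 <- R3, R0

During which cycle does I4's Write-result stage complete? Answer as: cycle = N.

cycle = 21

t=1  I1 dispatched to MulU
t=2  I1 operands ready | I2 dispatched to DivU
t=5  I1 complete
t=6  R1←I1
t=7  I2 operands ready | I3 dispatched to MulU
t=8  I3 operands ready
t=11  I3 complete
t=12  R4←I3
t=14  I2 complete
t=15  R3←I2
t=16  I4 dispatched to MulU
t=17  I4 operands ready | I5 dispatched to AddU
t=20  I4 complete
t=21  R3←I4
t=22  I5 operands ready
t=24  I5 complete
t=25  R1←I5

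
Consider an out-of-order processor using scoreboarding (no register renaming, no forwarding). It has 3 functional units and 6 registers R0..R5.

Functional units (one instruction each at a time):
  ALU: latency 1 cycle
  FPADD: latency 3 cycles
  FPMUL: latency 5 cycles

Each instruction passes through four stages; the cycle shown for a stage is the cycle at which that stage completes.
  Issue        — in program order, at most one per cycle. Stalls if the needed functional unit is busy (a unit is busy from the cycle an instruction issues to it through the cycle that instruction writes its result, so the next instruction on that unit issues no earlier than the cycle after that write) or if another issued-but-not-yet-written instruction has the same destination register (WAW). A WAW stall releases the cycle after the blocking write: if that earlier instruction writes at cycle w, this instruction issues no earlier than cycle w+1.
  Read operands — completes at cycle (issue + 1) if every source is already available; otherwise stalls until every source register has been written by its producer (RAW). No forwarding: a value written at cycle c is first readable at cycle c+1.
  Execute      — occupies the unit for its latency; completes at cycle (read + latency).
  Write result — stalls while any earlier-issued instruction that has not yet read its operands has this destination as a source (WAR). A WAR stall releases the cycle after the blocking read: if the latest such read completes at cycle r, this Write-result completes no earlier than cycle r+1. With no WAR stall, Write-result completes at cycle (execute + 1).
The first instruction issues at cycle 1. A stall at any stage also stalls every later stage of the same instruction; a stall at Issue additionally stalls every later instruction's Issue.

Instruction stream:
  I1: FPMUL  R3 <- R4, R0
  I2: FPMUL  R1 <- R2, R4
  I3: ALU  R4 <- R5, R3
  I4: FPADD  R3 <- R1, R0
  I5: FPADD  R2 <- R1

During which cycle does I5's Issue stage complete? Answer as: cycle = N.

cycle = 22

I1: IS=1 RO=2 EX=7 WR=8
I2: IS=9 RO=10 EX=15 WR=16  [struct: FPMUL busy until I1 writes@8]
I3: IS=10 RO=11 EX=12 WR=13
I4: IS=11 RO=17 EX=20 WR=21  [RAW R1: wait I2 write@16]
I5: IS=22 RO=23 EX=26 WR=27  [struct: FPADD busy until I4 writes@21]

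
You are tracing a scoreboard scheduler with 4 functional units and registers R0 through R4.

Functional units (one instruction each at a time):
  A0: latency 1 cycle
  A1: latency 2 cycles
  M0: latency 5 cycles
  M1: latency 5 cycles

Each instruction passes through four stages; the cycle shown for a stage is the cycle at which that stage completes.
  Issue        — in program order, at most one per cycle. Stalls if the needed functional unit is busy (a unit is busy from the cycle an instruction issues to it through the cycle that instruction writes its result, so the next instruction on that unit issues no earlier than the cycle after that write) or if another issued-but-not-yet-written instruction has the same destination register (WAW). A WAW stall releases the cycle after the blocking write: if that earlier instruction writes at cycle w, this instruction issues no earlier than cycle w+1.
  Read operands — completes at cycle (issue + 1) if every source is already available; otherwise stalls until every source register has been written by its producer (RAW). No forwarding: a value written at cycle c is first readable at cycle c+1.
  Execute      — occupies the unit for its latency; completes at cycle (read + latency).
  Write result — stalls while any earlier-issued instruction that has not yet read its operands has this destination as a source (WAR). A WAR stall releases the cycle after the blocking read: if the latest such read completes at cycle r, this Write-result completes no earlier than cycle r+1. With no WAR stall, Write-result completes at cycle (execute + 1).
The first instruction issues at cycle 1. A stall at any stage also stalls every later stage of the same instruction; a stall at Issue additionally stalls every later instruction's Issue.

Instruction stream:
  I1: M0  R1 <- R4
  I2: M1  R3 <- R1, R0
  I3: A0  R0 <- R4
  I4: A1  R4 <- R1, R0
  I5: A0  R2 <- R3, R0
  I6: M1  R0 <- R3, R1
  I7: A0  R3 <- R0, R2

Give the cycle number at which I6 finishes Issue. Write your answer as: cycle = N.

cycle 1: I1→M0
cycle 2: I1 RO · I2→M1
cycle 3: I3→A0
cycle 4: I3 RO · I4→A1
cycle 5: I3 EX
cycle 7: I1 EX
cycle 8: I1 WR R1
cycle 9: I2 RO
cycle 10: I3 WR R0
cycle 11: I4 RO · I5→A0
cycle 13: I4 EX
cycle 14: I2 EX · I4 WR R4
cycle 15: I2 WR R3
cycle 16: I5 RO · I6→M1
cycle 17: I5 EX · I6 RO
cycle 18: I5 WR R2
cycle 19: I7→A0
cycle 22: I6 EX
cycle 23: I6 WR R0
cycle 24: I7 RO
cycle 25: I7 EX
cycle 26: I7 WR R3

cycle = 16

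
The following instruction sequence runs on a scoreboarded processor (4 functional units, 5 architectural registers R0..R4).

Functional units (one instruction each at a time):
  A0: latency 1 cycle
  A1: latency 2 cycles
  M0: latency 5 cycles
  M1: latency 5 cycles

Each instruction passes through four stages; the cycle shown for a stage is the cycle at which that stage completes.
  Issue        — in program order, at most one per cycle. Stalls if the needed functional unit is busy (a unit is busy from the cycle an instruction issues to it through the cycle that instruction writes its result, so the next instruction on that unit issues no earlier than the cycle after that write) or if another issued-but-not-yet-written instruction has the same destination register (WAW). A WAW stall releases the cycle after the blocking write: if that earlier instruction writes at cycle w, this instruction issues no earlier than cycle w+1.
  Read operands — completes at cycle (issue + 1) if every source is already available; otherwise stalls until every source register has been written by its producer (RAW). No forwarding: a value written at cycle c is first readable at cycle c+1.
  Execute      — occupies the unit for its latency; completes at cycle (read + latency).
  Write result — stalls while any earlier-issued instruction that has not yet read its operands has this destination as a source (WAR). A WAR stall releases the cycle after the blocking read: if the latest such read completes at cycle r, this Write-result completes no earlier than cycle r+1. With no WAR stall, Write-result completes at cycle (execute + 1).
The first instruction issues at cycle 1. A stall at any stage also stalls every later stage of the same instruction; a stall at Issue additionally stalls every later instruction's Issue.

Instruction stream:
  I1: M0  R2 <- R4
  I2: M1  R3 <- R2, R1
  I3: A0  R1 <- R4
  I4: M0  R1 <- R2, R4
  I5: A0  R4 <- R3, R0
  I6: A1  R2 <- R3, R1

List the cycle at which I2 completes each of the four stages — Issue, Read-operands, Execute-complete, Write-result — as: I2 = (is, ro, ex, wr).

cycle 1: issue I1 (M0)
cycle 2: I1 read-ops | issue I2 (M1)
cycle 3: issue I3 (A0)
cycle 4: I3 read-ops
cycle 5: I3 finished on A0
cycle 7: I1 finished on M0
cycle 8: I1→R2
cycle 9: I2 read-ops
cycle 10: I3→R1
cycle 11: issue I4 (M0)
cycle 12: I4 read-ops | issue I5 (A0)
cycle 13: issue I6 (A1)
cycle 14: I2 finished on M1
cycle 15: I2→R3
cycle 16: I5 read-ops
cycle 17: I4 finished on M0 | I5 finished on A0
cycle 18: I4→R1 | I5→R4
cycle 19: I6 read-ops
cycle 21: I6 finished on A1
cycle 22: I6→R2

I2 = (2, 9, 14, 15)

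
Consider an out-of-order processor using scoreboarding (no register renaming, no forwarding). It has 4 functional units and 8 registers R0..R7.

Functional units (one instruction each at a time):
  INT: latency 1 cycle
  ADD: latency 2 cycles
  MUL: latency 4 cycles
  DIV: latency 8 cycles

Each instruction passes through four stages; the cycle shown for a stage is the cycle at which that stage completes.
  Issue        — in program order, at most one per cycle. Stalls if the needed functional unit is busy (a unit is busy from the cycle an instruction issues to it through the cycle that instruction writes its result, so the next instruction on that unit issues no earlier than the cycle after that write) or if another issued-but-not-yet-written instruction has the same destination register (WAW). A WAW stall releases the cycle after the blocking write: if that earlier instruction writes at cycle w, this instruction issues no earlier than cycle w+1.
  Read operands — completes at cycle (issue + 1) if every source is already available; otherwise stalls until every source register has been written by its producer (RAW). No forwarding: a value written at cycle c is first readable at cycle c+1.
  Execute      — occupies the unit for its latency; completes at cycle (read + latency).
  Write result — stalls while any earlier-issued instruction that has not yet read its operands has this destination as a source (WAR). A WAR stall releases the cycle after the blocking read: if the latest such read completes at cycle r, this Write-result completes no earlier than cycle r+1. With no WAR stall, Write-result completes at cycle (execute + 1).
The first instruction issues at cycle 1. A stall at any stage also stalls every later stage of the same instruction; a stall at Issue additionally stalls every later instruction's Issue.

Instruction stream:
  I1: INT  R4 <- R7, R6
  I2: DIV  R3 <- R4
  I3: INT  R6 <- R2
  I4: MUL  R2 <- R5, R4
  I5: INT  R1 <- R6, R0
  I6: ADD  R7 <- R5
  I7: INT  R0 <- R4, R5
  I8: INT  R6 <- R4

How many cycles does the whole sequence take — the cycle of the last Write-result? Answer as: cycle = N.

cycle = 20

1) issue 1, read 2, done 3, write 4
2) issue 2, read 5, done 13, write 14  <RAW R4: wait I1 write@4>
3) issue 5, read 6, done 7, write 8  <struct: INT busy until I1 writes@4>
4) issue 6, read 7, done 11, write 12
5) issue 9, read 10, done 11, write 12  <struct: INT busy until I3 writes@8>
6) issue 10, read 11, done 13, write 14
7) issue 13, read 14, done 15, write 16  <struct: INT busy until I5 writes@12>
8) issue 17, read 18, done 19, write 20  <struct: INT busy until I7 writes@16>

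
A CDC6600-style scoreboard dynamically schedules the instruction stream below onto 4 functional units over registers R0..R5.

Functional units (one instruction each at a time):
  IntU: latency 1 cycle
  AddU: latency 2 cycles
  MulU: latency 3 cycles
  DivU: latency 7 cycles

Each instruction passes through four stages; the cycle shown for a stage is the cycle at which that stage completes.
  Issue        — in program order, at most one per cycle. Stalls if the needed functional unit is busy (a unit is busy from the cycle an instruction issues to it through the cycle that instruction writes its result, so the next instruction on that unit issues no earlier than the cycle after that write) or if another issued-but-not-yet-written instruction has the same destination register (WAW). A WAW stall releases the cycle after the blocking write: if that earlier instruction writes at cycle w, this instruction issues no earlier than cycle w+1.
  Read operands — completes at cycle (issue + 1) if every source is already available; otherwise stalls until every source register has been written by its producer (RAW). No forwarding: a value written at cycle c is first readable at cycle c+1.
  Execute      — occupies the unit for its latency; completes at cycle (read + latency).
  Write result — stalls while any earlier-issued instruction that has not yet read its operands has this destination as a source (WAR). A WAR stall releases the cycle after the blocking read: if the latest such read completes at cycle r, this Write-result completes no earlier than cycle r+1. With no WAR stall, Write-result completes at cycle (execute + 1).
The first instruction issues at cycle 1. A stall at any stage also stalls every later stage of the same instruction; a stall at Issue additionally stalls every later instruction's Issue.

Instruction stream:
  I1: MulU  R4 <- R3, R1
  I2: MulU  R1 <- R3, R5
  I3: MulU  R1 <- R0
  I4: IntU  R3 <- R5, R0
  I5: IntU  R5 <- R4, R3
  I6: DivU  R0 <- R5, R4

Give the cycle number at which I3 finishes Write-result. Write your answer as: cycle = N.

cycle = 18

t=1  I1→MulU
t=2  I1 RO
t=5  I1 EX
t=6  I1 WR R4
t=7  I2→MulU
t=8  I2 RO
t=11  I2 EX
t=12  I2 WR R1
t=13  I3→MulU
t=14  I3 RO | I4→IntU
t=15  I4 RO
t=16  I4 EX
t=17  I3 EX | I4 WR R3
t=18  I3 WR R1 | I5→IntU
t=19  I5 RO | I6→DivU
t=20  I5 EX
t=21  I5 WR R5
t=22  I6 RO
t=29  I6 EX
t=30  I6 WR R0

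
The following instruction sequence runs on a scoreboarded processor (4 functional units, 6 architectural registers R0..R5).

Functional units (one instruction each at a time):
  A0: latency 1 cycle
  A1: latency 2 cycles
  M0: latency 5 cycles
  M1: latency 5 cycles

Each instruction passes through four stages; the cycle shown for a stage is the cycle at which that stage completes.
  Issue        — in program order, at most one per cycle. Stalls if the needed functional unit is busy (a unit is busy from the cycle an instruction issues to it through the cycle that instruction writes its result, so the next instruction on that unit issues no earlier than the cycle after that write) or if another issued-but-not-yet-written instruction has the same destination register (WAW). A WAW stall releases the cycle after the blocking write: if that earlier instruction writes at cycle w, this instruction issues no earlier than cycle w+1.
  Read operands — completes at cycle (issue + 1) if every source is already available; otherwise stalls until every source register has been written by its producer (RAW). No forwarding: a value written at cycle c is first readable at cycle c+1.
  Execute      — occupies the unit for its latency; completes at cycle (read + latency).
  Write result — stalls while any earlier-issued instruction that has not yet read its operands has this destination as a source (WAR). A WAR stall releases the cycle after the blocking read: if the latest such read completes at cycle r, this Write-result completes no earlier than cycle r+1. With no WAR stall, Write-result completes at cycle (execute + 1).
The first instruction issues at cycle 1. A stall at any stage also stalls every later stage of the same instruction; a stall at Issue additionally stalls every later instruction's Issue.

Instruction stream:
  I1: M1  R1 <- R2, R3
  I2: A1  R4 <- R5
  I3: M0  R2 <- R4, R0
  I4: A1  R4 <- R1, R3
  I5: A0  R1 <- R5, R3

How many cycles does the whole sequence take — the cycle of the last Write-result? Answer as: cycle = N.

c1: I1 issues→M1
c2: I1 reads · I2 issues→A1
c3: I2 reads · I3 issues→M0
c5: I2 exec-done
c6: I2 writes R4
c7: I1 exec-done · I3 reads · I4 issues→A1
c8: I1 writes R1
c9: I4 reads · I5 issues→A0
c10: I5 reads
c11: I4 exec-done · I5 exec-done
c12: I3 exec-done · I4 writes R4 · I5 writes R1
c13: I3 writes R2

cycle = 13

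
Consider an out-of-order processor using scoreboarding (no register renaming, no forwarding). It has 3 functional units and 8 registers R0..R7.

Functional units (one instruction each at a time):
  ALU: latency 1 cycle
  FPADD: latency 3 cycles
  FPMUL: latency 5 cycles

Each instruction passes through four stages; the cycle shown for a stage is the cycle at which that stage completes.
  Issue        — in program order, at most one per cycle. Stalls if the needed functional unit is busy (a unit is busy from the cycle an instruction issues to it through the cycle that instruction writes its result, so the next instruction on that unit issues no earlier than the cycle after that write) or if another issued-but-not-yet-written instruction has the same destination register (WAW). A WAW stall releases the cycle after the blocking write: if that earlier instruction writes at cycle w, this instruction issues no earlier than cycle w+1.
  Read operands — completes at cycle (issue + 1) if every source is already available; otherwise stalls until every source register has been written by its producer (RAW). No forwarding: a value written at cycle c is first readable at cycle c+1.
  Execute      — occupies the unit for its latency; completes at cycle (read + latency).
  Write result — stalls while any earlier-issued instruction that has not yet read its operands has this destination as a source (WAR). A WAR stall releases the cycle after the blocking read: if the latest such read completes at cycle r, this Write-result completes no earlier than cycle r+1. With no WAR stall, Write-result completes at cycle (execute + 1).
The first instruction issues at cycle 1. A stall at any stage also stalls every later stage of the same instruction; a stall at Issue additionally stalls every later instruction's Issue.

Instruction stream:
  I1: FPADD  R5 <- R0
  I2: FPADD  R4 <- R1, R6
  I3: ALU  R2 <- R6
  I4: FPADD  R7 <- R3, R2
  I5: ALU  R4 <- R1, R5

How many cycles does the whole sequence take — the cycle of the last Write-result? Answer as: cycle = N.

cycle = 18

1) issue 1, read 2, done 5, write 6
2) issue 7, read 8, done 11, write 12  <struct: FPADD busy until I1 writes@6>
3) issue 8, read 9, done 10, write 11
4) issue 13, read 14, done 17, write 18  <struct: FPADD busy until I2 writes@12>
5) issue 14, read 15, done 16, write 17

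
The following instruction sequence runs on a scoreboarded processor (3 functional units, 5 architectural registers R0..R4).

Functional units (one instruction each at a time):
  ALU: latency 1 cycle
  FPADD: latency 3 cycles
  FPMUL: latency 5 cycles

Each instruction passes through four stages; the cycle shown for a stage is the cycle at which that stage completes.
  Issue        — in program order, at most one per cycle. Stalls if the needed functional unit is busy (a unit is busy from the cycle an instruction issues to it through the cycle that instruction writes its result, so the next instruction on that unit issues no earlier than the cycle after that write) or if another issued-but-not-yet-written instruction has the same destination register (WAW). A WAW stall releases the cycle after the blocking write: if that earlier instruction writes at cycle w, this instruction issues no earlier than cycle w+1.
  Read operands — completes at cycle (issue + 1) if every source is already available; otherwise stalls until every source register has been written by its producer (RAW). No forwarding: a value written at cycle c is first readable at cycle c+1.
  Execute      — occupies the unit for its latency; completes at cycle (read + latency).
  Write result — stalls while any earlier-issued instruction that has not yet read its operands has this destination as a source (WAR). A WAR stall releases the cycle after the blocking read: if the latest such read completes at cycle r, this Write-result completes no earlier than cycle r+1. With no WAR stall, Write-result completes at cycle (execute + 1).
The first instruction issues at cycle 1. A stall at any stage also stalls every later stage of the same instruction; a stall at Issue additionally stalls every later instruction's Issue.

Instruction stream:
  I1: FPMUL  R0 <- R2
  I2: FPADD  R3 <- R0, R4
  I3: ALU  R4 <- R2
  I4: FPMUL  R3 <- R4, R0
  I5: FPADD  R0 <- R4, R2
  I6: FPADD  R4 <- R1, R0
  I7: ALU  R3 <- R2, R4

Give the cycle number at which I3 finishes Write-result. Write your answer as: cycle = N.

cycle = 10

1) issue 1, read 2, done 7, write 8
2) issue 2, read 9, done 12, write 13  <RAW R0: wait I1 write@8>
3) issue 3, read 4, done 5, write 10  <WAR R4: wait I2 read@9>
4) issue 14, read 15, done 20, write 21  <WAW R3: wait I2 write@13>
5) issue 15, read 16, done 19, write 20
6) issue 21, read 22, done 25, write 26  <struct: FPADD busy until I5 writes@20>
7) issue 22, read 27, done 28, write 29  <RAW R4: wait I6 write@26>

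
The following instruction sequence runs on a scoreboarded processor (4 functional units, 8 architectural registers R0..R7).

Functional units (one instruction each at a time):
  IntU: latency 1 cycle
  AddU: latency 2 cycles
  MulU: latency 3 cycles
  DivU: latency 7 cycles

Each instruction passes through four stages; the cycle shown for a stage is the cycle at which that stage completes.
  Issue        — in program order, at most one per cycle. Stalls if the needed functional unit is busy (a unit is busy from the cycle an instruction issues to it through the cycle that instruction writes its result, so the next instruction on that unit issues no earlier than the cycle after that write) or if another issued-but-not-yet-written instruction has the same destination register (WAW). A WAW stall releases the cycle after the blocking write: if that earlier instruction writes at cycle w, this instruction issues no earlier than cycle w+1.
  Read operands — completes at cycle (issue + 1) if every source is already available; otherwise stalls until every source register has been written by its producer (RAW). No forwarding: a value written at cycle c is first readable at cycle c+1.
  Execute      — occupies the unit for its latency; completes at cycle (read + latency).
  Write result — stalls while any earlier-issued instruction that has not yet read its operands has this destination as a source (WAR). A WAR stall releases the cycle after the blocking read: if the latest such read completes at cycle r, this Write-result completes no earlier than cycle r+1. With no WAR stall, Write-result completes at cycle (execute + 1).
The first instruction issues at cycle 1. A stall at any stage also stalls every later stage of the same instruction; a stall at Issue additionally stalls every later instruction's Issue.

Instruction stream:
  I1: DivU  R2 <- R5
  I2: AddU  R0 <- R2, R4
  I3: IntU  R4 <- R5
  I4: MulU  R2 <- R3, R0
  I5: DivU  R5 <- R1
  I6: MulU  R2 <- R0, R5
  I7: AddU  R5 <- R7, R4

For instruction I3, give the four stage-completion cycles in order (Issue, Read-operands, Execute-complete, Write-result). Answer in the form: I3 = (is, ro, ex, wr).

I3 = (3, 4, 5, 12)

[1] I1→DivU
[2] I1 RO · I2→AddU
[3] I3→IntU
[4] I3 RO
[5] I3 EX
[9] I1 EX
[10] I1 WR R2
[11] I2 RO · I4→MulU
[12] I3 WR R4 · I5→DivU
[13] I2 EX · I5 RO
[14] I2 WR R0
[15] I4 RO
[18] I4 EX
[19] I4 WR R2
[20] I5 EX · I6→MulU
[21] I5 WR R5
[22] I6 RO · I7→AddU
[23] I7 RO
[25] I6 EX · I7 EX
[26] I6 WR R2 · I7 WR R5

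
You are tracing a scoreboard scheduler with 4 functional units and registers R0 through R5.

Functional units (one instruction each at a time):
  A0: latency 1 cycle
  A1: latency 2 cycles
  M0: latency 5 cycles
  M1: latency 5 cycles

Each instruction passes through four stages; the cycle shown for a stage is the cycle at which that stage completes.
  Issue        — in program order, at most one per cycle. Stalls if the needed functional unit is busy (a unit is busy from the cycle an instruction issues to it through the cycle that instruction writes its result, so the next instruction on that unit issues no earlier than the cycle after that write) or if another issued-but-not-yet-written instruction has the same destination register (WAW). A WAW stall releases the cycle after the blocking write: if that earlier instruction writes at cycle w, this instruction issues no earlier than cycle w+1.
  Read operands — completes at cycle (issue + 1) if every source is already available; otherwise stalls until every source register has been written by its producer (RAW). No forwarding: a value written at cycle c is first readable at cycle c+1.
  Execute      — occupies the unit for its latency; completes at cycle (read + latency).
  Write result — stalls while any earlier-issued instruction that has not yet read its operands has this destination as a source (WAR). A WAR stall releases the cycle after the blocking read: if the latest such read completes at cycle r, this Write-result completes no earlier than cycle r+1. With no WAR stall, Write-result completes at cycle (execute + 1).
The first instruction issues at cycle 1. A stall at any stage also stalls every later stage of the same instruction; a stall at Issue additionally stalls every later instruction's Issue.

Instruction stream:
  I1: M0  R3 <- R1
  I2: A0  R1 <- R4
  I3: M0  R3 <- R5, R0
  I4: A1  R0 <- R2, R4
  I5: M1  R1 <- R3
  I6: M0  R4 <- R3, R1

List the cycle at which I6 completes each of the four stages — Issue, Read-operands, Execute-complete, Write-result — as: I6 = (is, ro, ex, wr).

I6 = (17, 24, 29, 30)

1) issue 1, read 2, done 7, write 8
2) issue 2, read 3, done 4, write 5
3) issue 9, read 10, done 15, write 16  <struct: M0 busy until I1 writes@8>
4) issue 10, read 11, done 13, write 14
5) issue 11, read 17, done 22, write 23  <RAW R3: wait I3 write@16>
6) issue 17, read 24, done 29, write 30  <struct: M0 busy until I3 writes@16 / RAW R1: wait I5 write@23>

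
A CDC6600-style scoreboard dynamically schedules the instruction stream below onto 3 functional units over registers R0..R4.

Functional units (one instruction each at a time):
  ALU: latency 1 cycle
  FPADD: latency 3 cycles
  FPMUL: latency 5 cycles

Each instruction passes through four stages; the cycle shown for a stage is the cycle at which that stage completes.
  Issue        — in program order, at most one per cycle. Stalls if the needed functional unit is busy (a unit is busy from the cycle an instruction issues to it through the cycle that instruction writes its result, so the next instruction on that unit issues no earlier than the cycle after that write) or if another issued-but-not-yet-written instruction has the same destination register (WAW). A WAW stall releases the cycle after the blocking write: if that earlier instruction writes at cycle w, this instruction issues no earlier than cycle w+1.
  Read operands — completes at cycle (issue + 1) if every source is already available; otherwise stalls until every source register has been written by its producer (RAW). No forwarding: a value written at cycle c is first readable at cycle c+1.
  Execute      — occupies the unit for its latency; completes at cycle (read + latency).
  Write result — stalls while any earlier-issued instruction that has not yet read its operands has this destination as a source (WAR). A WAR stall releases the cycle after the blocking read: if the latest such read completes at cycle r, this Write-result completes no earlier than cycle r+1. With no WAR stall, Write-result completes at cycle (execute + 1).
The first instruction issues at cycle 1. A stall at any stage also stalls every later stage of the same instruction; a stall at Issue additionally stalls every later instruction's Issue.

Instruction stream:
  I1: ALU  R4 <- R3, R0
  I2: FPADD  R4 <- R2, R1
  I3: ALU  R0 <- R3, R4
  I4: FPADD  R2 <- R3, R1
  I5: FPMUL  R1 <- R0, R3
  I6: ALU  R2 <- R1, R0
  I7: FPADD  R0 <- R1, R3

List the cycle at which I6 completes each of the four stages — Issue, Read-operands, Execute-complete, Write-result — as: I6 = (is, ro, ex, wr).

cycle 1: I1→ALU
cycle 2: I1 RO
cycle 3: I1 EX
cycle 4: I1 WR R4
cycle 5: I2→FPADD
cycle 6: I2 RO; I3→ALU
cycle 9: I2 EX
cycle 10: I2 WR R4
cycle 11: I3 RO; I4→FPADD
cycle 12: I3 EX; I4 RO; I5→FPMUL
cycle 13: I3 WR R0
cycle 14: I5 RO
cycle 15: I4 EX
cycle 16: I4 WR R2
cycle 17: I6→ALU
cycle 18: I7→FPADD
cycle 19: I5 EX
cycle 20: I5 WR R1
cycle 21: I6 RO; I7 RO
cycle 22: I6 EX
cycle 23: I6 WR R2
cycle 24: I7 EX
cycle 25: I7 WR R0

I6 = (17, 21, 22, 23)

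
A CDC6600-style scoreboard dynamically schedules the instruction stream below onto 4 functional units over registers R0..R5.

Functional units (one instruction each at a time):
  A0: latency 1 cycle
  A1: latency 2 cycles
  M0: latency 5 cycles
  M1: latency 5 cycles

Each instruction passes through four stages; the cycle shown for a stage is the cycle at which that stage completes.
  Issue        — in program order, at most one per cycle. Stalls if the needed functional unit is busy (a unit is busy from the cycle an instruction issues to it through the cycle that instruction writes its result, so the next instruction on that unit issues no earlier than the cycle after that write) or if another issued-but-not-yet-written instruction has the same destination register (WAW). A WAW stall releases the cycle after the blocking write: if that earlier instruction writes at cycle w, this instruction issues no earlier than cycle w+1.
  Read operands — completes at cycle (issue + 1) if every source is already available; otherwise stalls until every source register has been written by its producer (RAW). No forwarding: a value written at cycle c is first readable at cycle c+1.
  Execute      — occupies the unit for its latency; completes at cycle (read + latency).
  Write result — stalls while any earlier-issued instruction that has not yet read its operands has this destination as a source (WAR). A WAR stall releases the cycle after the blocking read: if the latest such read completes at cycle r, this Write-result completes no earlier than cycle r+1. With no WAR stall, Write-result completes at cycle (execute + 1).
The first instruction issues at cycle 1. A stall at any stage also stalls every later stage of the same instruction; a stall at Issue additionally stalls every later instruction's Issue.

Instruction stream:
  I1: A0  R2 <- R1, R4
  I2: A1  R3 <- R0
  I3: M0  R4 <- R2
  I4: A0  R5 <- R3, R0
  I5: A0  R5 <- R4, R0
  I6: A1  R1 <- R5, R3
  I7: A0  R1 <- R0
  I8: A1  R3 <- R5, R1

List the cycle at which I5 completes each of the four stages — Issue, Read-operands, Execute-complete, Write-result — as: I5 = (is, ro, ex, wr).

I5 = (10, 12, 13, 14)

cycle 1: I1 dispatched to A0
cycle 2: I1 operands ready | I2 dispatched to A1
cycle 3: I1 complete | I2 operands ready | I3 dispatched to M0
cycle 4: R2←I1
cycle 5: I2 complete | I3 operands ready | I4 dispatched to A0
cycle 6: R3←I2
cycle 7: I4 operands ready
cycle 8: I4 complete
cycle 9: R5←I4
cycle 10: I3 complete | I5 dispatched to A0
cycle 11: R4←I3 | I6 dispatched to A1
cycle 12: I5 operands ready
cycle 13: I5 complete
cycle 14: R5←I5
cycle 15: I6 operands ready
cycle 17: I6 complete
cycle 18: R1←I6
cycle 19: I7 dispatched to A0
cycle 20: I7 operands ready | I8 dispatched to A1
cycle 21: I7 complete
cycle 22: R1←I7
cycle 23: I8 operands ready
cycle 25: I8 complete
cycle 26: R3←I8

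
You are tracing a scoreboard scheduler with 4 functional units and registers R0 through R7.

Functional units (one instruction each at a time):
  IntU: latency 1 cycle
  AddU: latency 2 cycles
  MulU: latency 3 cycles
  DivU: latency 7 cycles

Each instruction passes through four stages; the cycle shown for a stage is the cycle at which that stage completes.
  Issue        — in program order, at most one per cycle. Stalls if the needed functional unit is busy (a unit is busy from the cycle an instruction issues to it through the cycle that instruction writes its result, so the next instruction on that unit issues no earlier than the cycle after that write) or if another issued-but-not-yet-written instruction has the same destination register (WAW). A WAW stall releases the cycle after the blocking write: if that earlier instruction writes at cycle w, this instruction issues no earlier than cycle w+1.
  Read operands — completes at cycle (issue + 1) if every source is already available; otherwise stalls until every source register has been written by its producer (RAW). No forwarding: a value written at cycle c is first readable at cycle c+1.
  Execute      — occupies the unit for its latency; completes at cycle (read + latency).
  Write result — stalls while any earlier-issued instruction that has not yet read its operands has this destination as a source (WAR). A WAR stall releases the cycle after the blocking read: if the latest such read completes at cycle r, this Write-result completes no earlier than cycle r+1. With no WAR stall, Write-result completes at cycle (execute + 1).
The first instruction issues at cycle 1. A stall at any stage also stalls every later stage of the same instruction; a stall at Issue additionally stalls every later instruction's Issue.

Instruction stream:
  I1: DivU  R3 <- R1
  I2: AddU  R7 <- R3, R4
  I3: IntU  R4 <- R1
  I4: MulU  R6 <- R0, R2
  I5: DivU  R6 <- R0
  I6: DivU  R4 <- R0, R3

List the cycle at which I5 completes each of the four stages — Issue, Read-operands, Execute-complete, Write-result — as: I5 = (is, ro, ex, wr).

I1 -> (1, 2, 9, 10)
I2 -> (2, 11, 13, 14)  // RAW R3: wait I1 write@10
I3 -> (3, 4, 5, 12)  // WAR R4: wait I2 read@11
I4 -> (4, 5, 8, 9)
I5 -> (11, 12, 19, 20)  // struct: DivU busy until I1 writes@10
I6 -> (21, 22, 29, 30)  // struct: DivU busy until I5 writes@20

I5 = (11, 12, 19, 20)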